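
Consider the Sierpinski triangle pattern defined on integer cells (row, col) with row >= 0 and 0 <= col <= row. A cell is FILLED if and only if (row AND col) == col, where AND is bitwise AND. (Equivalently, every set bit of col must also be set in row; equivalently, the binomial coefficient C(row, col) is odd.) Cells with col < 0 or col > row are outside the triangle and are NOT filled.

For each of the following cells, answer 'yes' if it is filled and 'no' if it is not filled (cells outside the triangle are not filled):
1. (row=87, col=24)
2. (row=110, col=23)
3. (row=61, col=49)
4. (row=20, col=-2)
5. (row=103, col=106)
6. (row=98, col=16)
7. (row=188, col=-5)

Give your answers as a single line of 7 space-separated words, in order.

(87,24): row=0b1010111, col=0b11000, row AND col = 0b10000 = 16; 16 != 24 -> empty
(110,23): row=0b1101110, col=0b10111, row AND col = 0b110 = 6; 6 != 23 -> empty
(61,49): row=0b111101, col=0b110001, row AND col = 0b110001 = 49; 49 == 49 -> filled
(20,-2): col outside [0, 20] -> not filled
(103,106): col outside [0, 103] -> not filled
(98,16): row=0b1100010, col=0b10000, row AND col = 0b0 = 0; 0 != 16 -> empty
(188,-5): col outside [0, 188] -> not filled

Answer: no no yes no no no no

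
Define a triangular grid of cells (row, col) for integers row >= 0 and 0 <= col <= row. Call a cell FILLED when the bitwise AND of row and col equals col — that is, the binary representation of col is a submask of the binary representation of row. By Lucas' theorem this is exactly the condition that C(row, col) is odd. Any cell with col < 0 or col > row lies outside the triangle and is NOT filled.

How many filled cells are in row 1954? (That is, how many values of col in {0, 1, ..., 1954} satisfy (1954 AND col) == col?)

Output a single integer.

Answer: 64

Derivation:
1954 in binary = 11110100010
popcount(1954) = number of 1-bits in 11110100010 = 6
A col c satisfies (1954 AND c) == c iff every set bit of c is also set in 1954; each of the 6 set bits of 1954 can independently be on or off in c.
count = 2^6 = 64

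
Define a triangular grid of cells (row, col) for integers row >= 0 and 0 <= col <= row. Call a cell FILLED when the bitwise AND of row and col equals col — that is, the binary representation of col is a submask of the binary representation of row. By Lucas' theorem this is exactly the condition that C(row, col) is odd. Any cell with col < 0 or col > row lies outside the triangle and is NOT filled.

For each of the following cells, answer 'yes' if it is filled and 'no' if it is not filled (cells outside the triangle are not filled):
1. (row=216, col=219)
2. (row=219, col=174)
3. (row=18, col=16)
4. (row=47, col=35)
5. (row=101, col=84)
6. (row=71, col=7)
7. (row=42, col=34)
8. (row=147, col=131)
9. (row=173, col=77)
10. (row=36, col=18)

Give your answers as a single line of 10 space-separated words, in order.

(216,219): col outside [0, 216] -> not filled
(219,174): row=0b11011011, col=0b10101110, row AND col = 0b10001010 = 138; 138 != 174 -> empty
(18,16): row=0b10010, col=0b10000, row AND col = 0b10000 = 16; 16 == 16 -> filled
(47,35): row=0b101111, col=0b100011, row AND col = 0b100011 = 35; 35 == 35 -> filled
(101,84): row=0b1100101, col=0b1010100, row AND col = 0b1000100 = 68; 68 != 84 -> empty
(71,7): row=0b1000111, col=0b111, row AND col = 0b111 = 7; 7 == 7 -> filled
(42,34): row=0b101010, col=0b100010, row AND col = 0b100010 = 34; 34 == 34 -> filled
(147,131): row=0b10010011, col=0b10000011, row AND col = 0b10000011 = 131; 131 == 131 -> filled
(173,77): row=0b10101101, col=0b1001101, row AND col = 0b1101 = 13; 13 != 77 -> empty
(36,18): row=0b100100, col=0b10010, row AND col = 0b0 = 0; 0 != 18 -> empty

Answer: no no yes yes no yes yes yes no no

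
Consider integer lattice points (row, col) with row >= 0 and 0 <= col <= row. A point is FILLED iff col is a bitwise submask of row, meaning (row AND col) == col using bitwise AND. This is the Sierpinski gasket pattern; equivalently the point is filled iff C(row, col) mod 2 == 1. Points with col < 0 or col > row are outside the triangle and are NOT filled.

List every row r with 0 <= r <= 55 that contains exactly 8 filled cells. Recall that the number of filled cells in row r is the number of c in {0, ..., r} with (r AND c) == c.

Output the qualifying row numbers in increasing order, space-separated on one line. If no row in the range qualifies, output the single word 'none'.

Answer: 7 11 13 14 19 21 22 25 26 28 35 37 38 41 42 44 49 50 52

Derivation:
Row r has 2^popcount(r) filled cells, so we need popcount(r) = log2(8) = 3.
Scan r = 0..55 and keep those with exactly 3 one-bits:
r=0=0 popcount=0 -> skip
r=1=1 popcount=1 -> skip
r=2=10 popcount=1 -> skip
r=3=11 popcount=2 -> skip
r=4=100 popcount=1 -> skip
r=5=101 popcount=2 -> skip
r=6=110 popcount=2 -> skip
r=7=111 popcount=3 -> KEEP
r=8=1000 popcount=1 -> skip
r=9=1001 popcount=2 -> skip
r=10=1010 popcount=2 -> skip
r=11=1011 popcount=3 -> KEEP
r=12=1100 popcount=2 -> skip
r=13=1101 popcount=3 -> KEEP
r=14=1110 popcount=3 -> KEEP
r=15=1111 popcount=4 -> skip
r=16=10000 popcount=1 -> skip
r=17=10001 popcount=2 -> skip
r=18=10010 popcount=2 -> skip
r=19=10011 popcount=3 -> KEEP
r=20=10100 popcount=2 -> skip
r=21=10101 popcount=3 -> KEEP
r=22=10110 popcount=3 -> KEEP
r=23=10111 popcount=4 -> skip
r=24=11000 popcount=2 -> skip
r=25=11001 popcount=3 -> KEEP
r=26=11010 popcount=3 -> KEEP
r=27=11011 popcount=4 -> skip
r=28=11100 popcount=3 -> KEEP
r=29=11101 popcount=4 -> skip
r=30=11110 popcount=4 -> skip
r=31=11111 popcount=5 -> skip
r=32=100000 popcount=1 -> skip
r=33=100001 popcount=2 -> skip
r=34=100010 popcount=2 -> skip
r=35=100011 popcount=3 -> KEEP
r=36=100100 popcount=2 -> skip
r=37=100101 popcount=3 -> KEEP
r=38=100110 popcount=3 -> KEEP
r=39=100111 popcount=4 -> skip
r=40=101000 popcount=2 -> skip
r=41=101001 popcount=3 -> KEEP
r=42=101010 popcount=3 -> KEEP
r=43=101011 popcount=4 -> skip
r=44=101100 popcount=3 -> KEEP
r=45=101101 popcount=4 -> skip
r=46=101110 popcount=4 -> skip
r=47=101111 popcount=5 -> skip
r=48=110000 popcount=2 -> skip
r=49=110001 popcount=3 -> KEEP
r=50=110010 popcount=3 -> KEEP
r=51=110011 popcount=4 -> skip
r=52=110100 popcount=3 -> KEEP
r=53=110101 popcount=4 -> skip
r=54=110110 popcount=4 -> skip
r=55=110111 popcount=5 -> skip
Kept rows: 7 11 13 14 19 21 22 25 26 28 35 37 38 41 42 44 49 50 52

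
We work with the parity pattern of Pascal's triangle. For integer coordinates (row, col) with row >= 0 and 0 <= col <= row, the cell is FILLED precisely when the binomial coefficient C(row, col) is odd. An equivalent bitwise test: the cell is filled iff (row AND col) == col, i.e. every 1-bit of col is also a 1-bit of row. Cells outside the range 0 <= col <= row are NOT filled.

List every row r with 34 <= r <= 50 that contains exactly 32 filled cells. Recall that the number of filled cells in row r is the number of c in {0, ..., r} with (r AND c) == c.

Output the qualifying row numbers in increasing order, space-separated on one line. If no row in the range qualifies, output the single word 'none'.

Answer: 47

Derivation:
Row r has 2^popcount(r) filled cells, so we need popcount(r) = log2(32) = 5.
Scan r = 34..50 and keep those with exactly 5 one-bits:
r=34=100010 popcount=2 -> skip
r=35=100011 popcount=3 -> skip
r=36=100100 popcount=2 -> skip
r=37=100101 popcount=3 -> skip
r=38=100110 popcount=3 -> skip
r=39=100111 popcount=4 -> skip
r=40=101000 popcount=2 -> skip
r=41=101001 popcount=3 -> skip
r=42=101010 popcount=3 -> skip
r=43=101011 popcount=4 -> skip
r=44=101100 popcount=3 -> skip
r=45=101101 popcount=4 -> skip
r=46=101110 popcount=4 -> skip
r=47=101111 popcount=5 -> KEEP
r=48=110000 popcount=2 -> skip
r=49=110001 popcount=3 -> skip
r=50=110010 popcount=3 -> skip
Kept rows: 47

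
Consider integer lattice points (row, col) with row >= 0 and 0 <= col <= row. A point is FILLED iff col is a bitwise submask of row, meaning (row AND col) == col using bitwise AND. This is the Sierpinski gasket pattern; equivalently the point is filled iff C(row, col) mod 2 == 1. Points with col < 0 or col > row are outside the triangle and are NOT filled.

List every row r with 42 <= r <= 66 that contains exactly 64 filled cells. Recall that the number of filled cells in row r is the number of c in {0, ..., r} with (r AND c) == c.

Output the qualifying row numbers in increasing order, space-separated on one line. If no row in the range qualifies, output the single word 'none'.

Answer: 63

Derivation:
Row r has 2^popcount(r) filled cells, so we need popcount(r) = log2(64) = 6.
Scan r = 42..66 and keep those with exactly 6 one-bits:
r=42=101010 popcount=3 -> skip
r=43=101011 popcount=4 -> skip
r=44=101100 popcount=3 -> skip
r=45=101101 popcount=4 -> skip
r=46=101110 popcount=4 -> skip
r=47=101111 popcount=5 -> skip
r=48=110000 popcount=2 -> skip
r=49=110001 popcount=3 -> skip
r=50=110010 popcount=3 -> skip
r=51=110011 popcount=4 -> skip
r=52=110100 popcount=3 -> skip
r=53=110101 popcount=4 -> skip
r=54=110110 popcount=4 -> skip
r=55=110111 popcount=5 -> skip
r=56=111000 popcount=3 -> skip
r=57=111001 popcount=4 -> skip
r=58=111010 popcount=4 -> skip
r=59=111011 popcount=5 -> skip
r=60=111100 popcount=4 -> skip
r=61=111101 popcount=5 -> skip
r=62=111110 popcount=5 -> skip
r=63=111111 popcount=6 -> KEEP
r=64=1000000 popcount=1 -> skip
r=65=1000001 popcount=2 -> skip
r=66=1000010 popcount=2 -> skip
Kept rows: 63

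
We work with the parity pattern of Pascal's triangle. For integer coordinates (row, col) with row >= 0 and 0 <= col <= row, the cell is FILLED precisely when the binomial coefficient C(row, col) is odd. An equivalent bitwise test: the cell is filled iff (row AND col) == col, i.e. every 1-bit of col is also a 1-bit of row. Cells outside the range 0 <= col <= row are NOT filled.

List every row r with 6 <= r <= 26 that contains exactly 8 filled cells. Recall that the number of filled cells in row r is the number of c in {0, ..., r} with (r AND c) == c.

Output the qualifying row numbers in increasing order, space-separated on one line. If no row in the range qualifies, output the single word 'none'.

Row r has 2^popcount(r) filled cells, so we need popcount(r) = log2(8) = 3.
Scan r = 6..26 and keep those with exactly 3 one-bits:
r=6=110 popcount=2 -> skip
r=7=111 popcount=3 -> KEEP
r=8=1000 popcount=1 -> skip
r=9=1001 popcount=2 -> skip
r=10=1010 popcount=2 -> skip
r=11=1011 popcount=3 -> KEEP
r=12=1100 popcount=2 -> skip
r=13=1101 popcount=3 -> KEEP
r=14=1110 popcount=3 -> KEEP
r=15=1111 popcount=4 -> skip
r=16=10000 popcount=1 -> skip
r=17=10001 popcount=2 -> skip
r=18=10010 popcount=2 -> skip
r=19=10011 popcount=3 -> KEEP
r=20=10100 popcount=2 -> skip
r=21=10101 popcount=3 -> KEEP
r=22=10110 popcount=3 -> KEEP
r=23=10111 popcount=4 -> skip
r=24=11000 popcount=2 -> skip
r=25=11001 popcount=3 -> KEEP
r=26=11010 popcount=3 -> KEEP
Kept rows: 7 11 13 14 19 21 22 25 26

Answer: 7 11 13 14 19 21 22 25 26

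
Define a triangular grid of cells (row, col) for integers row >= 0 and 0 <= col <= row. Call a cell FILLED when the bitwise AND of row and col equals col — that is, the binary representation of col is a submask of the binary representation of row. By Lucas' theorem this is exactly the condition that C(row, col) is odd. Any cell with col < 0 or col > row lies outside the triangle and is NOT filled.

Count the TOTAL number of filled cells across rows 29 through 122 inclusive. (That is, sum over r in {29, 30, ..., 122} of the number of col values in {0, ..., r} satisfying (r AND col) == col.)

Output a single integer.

r29=11101 pc4: +16 =16
r30=11110 pc4: +16 =32
r31=11111 pc5: +32 =64
r32=100000 pc1: +2 =66
r33=100001 pc2: +4 =70
r34=100010 pc2: +4 =74
r35=100011 pc3: +8 =82
r36=100100 pc2: +4 =86
r37=100101 pc3: +8 =94
r38=100110 pc3: +8 =102
r39=100111 pc4: +16 =118
r40=101000 pc2: +4 =122
r41=101001 pc3: +8 =130
r42=101010 pc3: +8 =138
r43=101011 pc4: +16 =154
r44=101100 pc3: +8 =162
r45=101101 pc4: +16 =178
r46=101110 pc4: +16 =194
r47=101111 pc5: +32 =226
r48=110000 pc2: +4 =230
r49=110001 pc3: +8 =238
r50=110010 pc3: +8 =246
r51=110011 pc4: +16 =262
r52=110100 pc3: +8 =270
r53=110101 pc4: +16 =286
r54=110110 pc4: +16 =302
r55=110111 pc5: +32 =334
r56=111000 pc3: +8 =342
r57=111001 pc4: +16 =358
r58=111010 pc4: +16 =374
r59=111011 pc5: +32 =406
r60=111100 pc4: +16 =422
r61=111101 pc5: +32 =454
r62=111110 pc5: +32 =486
r63=111111 pc6: +64 =550
r64=1000000 pc1: +2 =552
r65=1000001 pc2: +4 =556
r66=1000010 pc2: +4 =560
r67=1000011 pc3: +8 =568
r68=1000100 pc2: +4 =572
r69=1000101 pc3: +8 =580
r70=1000110 pc3: +8 =588
r71=1000111 pc4: +16 =604
r72=1001000 pc2: +4 =608
r73=1001001 pc3: +8 =616
r74=1001010 pc3: +8 =624
r75=1001011 pc4: +16 =640
r76=1001100 pc3: +8 =648
r77=1001101 pc4: +16 =664
r78=1001110 pc4: +16 =680
r79=1001111 pc5: +32 =712
r80=1010000 pc2: +4 =716
r81=1010001 pc3: +8 =724
r82=1010010 pc3: +8 =732
r83=1010011 pc4: +16 =748
r84=1010100 pc3: +8 =756
r85=1010101 pc4: +16 =772
r86=1010110 pc4: +16 =788
r87=1010111 pc5: +32 =820
r88=1011000 pc3: +8 =828
r89=1011001 pc4: +16 =844
r90=1011010 pc4: +16 =860
r91=1011011 pc5: +32 =892
r92=1011100 pc4: +16 =908
r93=1011101 pc5: +32 =940
r94=1011110 pc5: +32 =972
r95=1011111 pc6: +64 =1036
r96=1100000 pc2: +4 =1040
r97=1100001 pc3: +8 =1048
r98=1100010 pc3: +8 =1056
r99=1100011 pc4: +16 =1072
r100=1100100 pc3: +8 =1080
r101=1100101 pc4: +16 =1096
r102=1100110 pc4: +16 =1112
r103=1100111 pc5: +32 =1144
r104=1101000 pc3: +8 =1152
r105=1101001 pc4: +16 =1168
r106=1101010 pc4: +16 =1184
r107=1101011 pc5: +32 =1216
r108=1101100 pc4: +16 =1232
r109=1101101 pc5: +32 =1264
r110=1101110 pc5: +32 =1296
r111=1101111 pc6: +64 =1360
r112=1110000 pc3: +8 =1368
r113=1110001 pc4: +16 =1384
r114=1110010 pc4: +16 =1400
r115=1110011 pc5: +32 =1432
r116=1110100 pc4: +16 =1448
r117=1110101 pc5: +32 =1480
r118=1110110 pc5: +32 =1512
r119=1110111 pc6: +64 =1576
r120=1111000 pc4: +16 =1592
r121=1111001 pc5: +32 =1624
r122=1111010 pc5: +32 =1656

Answer: 1656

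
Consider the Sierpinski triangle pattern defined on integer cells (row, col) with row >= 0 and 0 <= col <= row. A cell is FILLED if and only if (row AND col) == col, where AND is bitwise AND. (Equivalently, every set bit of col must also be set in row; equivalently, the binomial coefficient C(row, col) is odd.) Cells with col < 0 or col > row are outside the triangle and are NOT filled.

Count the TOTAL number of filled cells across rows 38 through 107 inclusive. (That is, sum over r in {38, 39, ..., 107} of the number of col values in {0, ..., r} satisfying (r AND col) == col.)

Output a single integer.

Answer: 1122

Derivation:
r38=100110 pc3: +8 =8
r39=100111 pc4: +16 =24
r40=101000 pc2: +4 =28
r41=101001 pc3: +8 =36
r42=101010 pc3: +8 =44
r43=101011 pc4: +16 =60
r44=101100 pc3: +8 =68
r45=101101 pc4: +16 =84
r46=101110 pc4: +16 =100
r47=101111 pc5: +32 =132
r48=110000 pc2: +4 =136
r49=110001 pc3: +8 =144
r50=110010 pc3: +8 =152
r51=110011 pc4: +16 =168
r52=110100 pc3: +8 =176
r53=110101 pc4: +16 =192
r54=110110 pc4: +16 =208
r55=110111 pc5: +32 =240
r56=111000 pc3: +8 =248
r57=111001 pc4: +16 =264
r58=111010 pc4: +16 =280
r59=111011 pc5: +32 =312
r60=111100 pc4: +16 =328
r61=111101 pc5: +32 =360
r62=111110 pc5: +32 =392
r63=111111 pc6: +64 =456
r64=1000000 pc1: +2 =458
r65=1000001 pc2: +4 =462
r66=1000010 pc2: +4 =466
r67=1000011 pc3: +8 =474
r68=1000100 pc2: +4 =478
r69=1000101 pc3: +8 =486
r70=1000110 pc3: +8 =494
r71=1000111 pc4: +16 =510
r72=1001000 pc2: +4 =514
r73=1001001 pc3: +8 =522
r74=1001010 pc3: +8 =530
r75=1001011 pc4: +16 =546
r76=1001100 pc3: +8 =554
r77=1001101 pc4: +16 =570
r78=1001110 pc4: +16 =586
r79=1001111 pc5: +32 =618
r80=1010000 pc2: +4 =622
r81=1010001 pc3: +8 =630
r82=1010010 pc3: +8 =638
r83=1010011 pc4: +16 =654
r84=1010100 pc3: +8 =662
r85=1010101 pc4: +16 =678
r86=1010110 pc4: +16 =694
r87=1010111 pc5: +32 =726
r88=1011000 pc3: +8 =734
r89=1011001 pc4: +16 =750
r90=1011010 pc4: +16 =766
r91=1011011 pc5: +32 =798
r92=1011100 pc4: +16 =814
r93=1011101 pc5: +32 =846
r94=1011110 pc5: +32 =878
r95=1011111 pc6: +64 =942
r96=1100000 pc2: +4 =946
r97=1100001 pc3: +8 =954
r98=1100010 pc3: +8 =962
r99=1100011 pc4: +16 =978
r100=1100100 pc3: +8 =986
r101=1100101 pc4: +16 =1002
r102=1100110 pc4: +16 =1018
r103=1100111 pc5: +32 =1050
r104=1101000 pc3: +8 =1058
r105=1101001 pc4: +16 =1074
r106=1101010 pc4: +16 =1090
r107=1101011 pc5: +32 =1122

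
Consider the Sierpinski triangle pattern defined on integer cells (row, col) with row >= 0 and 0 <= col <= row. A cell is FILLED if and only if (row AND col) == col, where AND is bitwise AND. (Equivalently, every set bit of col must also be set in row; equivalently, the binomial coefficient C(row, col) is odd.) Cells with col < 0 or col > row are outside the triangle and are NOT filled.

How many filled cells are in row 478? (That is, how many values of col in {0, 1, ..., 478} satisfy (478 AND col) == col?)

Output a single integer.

Answer: 128

Derivation:
478 in binary = 111011110
popcount(478) = number of 1-bits in 111011110 = 7
A col c satisfies (478 AND c) == c iff every set bit of c is also set in 478; each of the 7 set bits of 478 can independently be on or off in c.
count = 2^7 = 128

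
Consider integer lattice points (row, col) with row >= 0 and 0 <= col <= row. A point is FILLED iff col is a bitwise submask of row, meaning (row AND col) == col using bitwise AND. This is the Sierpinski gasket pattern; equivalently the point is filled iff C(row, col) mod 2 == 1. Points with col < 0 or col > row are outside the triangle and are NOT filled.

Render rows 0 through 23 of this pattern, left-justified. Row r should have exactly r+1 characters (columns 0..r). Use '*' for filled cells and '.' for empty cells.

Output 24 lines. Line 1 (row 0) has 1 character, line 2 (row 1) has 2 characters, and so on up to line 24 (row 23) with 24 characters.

r0=0: *
r1=1: **
r2=10: *.*
r3=11: ****
r4=100: *...*
r5=101: **..**
r6=110: *.*.*.*
r7=111: ********
r8=1000: *.......*
r9=1001: **......**
r10=1010: *.*.....*.*
r11=1011: ****....****
r12=1100: *...*...*...*
r13=1101: **..**..**..**
r14=1110: *.*.*.*.*.*.*.*
r15=1111: ****************
r16=10000: *...............*
r17=10001: **..............**
r18=10010: *.*.............*.*
r19=10011: ****............****
r20=10100: *...*...........*...*
r21=10101: **..**..........**..**
r22=10110: *.*.*.*.........*.*.*.*
r23=10111: ********........********

Answer: *
**
*.*
****
*...*
**..**
*.*.*.*
********
*.......*
**......**
*.*.....*.*
****....****
*...*...*...*
**..**..**..**
*.*.*.*.*.*.*.*
****************
*...............*
**..............**
*.*.............*.*
****............****
*...*...........*...*
**..**..........**..**
*.*.*.*.........*.*.*.*
********........********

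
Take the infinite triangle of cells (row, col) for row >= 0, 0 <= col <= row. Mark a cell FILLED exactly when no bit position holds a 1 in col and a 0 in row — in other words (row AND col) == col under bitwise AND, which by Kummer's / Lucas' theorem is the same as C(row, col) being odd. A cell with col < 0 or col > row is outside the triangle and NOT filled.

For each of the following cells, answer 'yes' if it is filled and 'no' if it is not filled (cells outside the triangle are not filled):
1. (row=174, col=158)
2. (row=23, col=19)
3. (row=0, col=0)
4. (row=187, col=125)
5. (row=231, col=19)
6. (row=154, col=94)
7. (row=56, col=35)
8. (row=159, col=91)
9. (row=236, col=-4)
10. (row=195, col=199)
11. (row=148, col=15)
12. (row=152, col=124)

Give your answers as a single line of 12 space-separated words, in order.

(174,158): row=0b10101110, col=0b10011110, row AND col = 0b10001110 = 142; 142 != 158 -> empty
(23,19): row=0b10111, col=0b10011, row AND col = 0b10011 = 19; 19 == 19 -> filled
(0,0): row=0b0, col=0b0, row AND col = 0b0 = 0; 0 == 0 -> filled
(187,125): row=0b10111011, col=0b1111101, row AND col = 0b111001 = 57; 57 != 125 -> empty
(231,19): row=0b11100111, col=0b10011, row AND col = 0b11 = 3; 3 != 19 -> empty
(154,94): row=0b10011010, col=0b1011110, row AND col = 0b11010 = 26; 26 != 94 -> empty
(56,35): row=0b111000, col=0b100011, row AND col = 0b100000 = 32; 32 != 35 -> empty
(159,91): row=0b10011111, col=0b1011011, row AND col = 0b11011 = 27; 27 != 91 -> empty
(236,-4): col outside [0, 236] -> not filled
(195,199): col outside [0, 195] -> not filled
(148,15): row=0b10010100, col=0b1111, row AND col = 0b100 = 4; 4 != 15 -> empty
(152,124): row=0b10011000, col=0b1111100, row AND col = 0b11000 = 24; 24 != 124 -> empty

Answer: no yes yes no no no no no no no no no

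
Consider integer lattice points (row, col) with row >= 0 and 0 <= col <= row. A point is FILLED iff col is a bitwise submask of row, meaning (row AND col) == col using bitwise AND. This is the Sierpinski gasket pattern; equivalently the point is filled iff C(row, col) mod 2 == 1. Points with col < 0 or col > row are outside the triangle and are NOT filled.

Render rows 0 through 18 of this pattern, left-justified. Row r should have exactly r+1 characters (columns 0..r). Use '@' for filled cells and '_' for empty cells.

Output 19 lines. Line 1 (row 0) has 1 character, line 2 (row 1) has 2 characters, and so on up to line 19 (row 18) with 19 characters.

r0=0: @
r1=1: @@
r2=10: @_@
r3=11: @@@@
r4=100: @___@
r5=101: @@__@@
r6=110: @_@_@_@
r7=111: @@@@@@@@
r8=1000: @_______@
r9=1001: @@______@@
r10=1010: @_@_____@_@
r11=1011: @@@@____@@@@
r12=1100: @___@___@___@
r13=1101: @@__@@__@@__@@
r14=1110: @_@_@_@_@_@_@_@
r15=1111: @@@@@@@@@@@@@@@@
r16=10000: @_______________@
r17=10001: @@______________@@
r18=10010: @_@_____________@_@

Answer: @
@@
@_@
@@@@
@___@
@@__@@
@_@_@_@
@@@@@@@@
@_______@
@@______@@
@_@_____@_@
@@@@____@@@@
@___@___@___@
@@__@@__@@__@@
@_@_@_@_@_@_@_@
@@@@@@@@@@@@@@@@
@_______________@
@@______________@@
@_@_____________@_@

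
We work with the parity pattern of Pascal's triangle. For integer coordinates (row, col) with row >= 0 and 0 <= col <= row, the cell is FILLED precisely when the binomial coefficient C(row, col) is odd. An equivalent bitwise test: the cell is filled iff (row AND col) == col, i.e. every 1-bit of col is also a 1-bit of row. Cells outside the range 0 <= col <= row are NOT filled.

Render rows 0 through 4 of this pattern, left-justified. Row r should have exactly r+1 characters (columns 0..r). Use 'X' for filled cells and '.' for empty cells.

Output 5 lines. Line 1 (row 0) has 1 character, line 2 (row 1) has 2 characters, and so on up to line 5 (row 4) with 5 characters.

r0=0: X
r1=1: XX
r2=10: X.X
r3=11: XXXX
r4=100: X...X

Answer: X
XX
X.X
XXXX
X...X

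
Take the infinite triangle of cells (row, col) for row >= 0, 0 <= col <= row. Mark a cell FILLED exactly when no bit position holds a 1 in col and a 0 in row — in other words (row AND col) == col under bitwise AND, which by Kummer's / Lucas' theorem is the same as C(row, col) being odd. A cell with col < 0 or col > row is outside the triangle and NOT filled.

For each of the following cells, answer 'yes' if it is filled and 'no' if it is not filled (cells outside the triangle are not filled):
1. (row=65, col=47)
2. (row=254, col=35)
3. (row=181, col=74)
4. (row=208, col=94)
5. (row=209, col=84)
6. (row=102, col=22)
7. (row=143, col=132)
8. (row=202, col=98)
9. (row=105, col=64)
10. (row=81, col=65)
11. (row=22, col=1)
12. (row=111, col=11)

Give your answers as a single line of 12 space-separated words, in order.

Answer: no no no no no no yes no yes yes no yes

Derivation:
(65,47): row=0b1000001, col=0b101111, row AND col = 0b1 = 1; 1 != 47 -> empty
(254,35): row=0b11111110, col=0b100011, row AND col = 0b100010 = 34; 34 != 35 -> empty
(181,74): row=0b10110101, col=0b1001010, row AND col = 0b0 = 0; 0 != 74 -> empty
(208,94): row=0b11010000, col=0b1011110, row AND col = 0b1010000 = 80; 80 != 94 -> empty
(209,84): row=0b11010001, col=0b1010100, row AND col = 0b1010000 = 80; 80 != 84 -> empty
(102,22): row=0b1100110, col=0b10110, row AND col = 0b110 = 6; 6 != 22 -> empty
(143,132): row=0b10001111, col=0b10000100, row AND col = 0b10000100 = 132; 132 == 132 -> filled
(202,98): row=0b11001010, col=0b1100010, row AND col = 0b1000010 = 66; 66 != 98 -> empty
(105,64): row=0b1101001, col=0b1000000, row AND col = 0b1000000 = 64; 64 == 64 -> filled
(81,65): row=0b1010001, col=0b1000001, row AND col = 0b1000001 = 65; 65 == 65 -> filled
(22,1): row=0b10110, col=0b1, row AND col = 0b0 = 0; 0 != 1 -> empty
(111,11): row=0b1101111, col=0b1011, row AND col = 0b1011 = 11; 11 == 11 -> filled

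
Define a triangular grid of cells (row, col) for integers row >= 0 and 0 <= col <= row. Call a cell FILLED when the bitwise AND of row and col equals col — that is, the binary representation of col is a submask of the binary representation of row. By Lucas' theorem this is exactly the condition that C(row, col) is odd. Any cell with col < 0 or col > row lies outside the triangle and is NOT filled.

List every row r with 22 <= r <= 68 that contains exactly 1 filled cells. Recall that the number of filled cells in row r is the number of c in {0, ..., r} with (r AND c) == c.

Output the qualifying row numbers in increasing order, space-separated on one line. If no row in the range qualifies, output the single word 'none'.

Answer: none

Derivation:
Row r has 2^popcount(r) filled cells, so we need popcount(r) = log2(1) = 0.
Scan r = 22..68 and keep those with exactly 0 one-bits:
r=22=10110 popcount=3 -> skip
r=23=10111 popcount=4 -> skip
r=24=11000 popcount=2 -> skip
r=25=11001 popcount=3 -> skip
r=26=11010 popcount=3 -> skip
r=27=11011 popcount=4 -> skip
r=28=11100 popcount=3 -> skip
r=29=11101 popcount=4 -> skip
r=30=11110 popcount=4 -> skip
r=31=11111 popcount=5 -> skip
r=32=100000 popcount=1 -> skip
r=33=100001 popcount=2 -> skip
r=34=100010 popcount=2 -> skip
r=35=100011 popcount=3 -> skip
r=36=100100 popcount=2 -> skip
r=37=100101 popcount=3 -> skip
r=38=100110 popcount=3 -> skip
r=39=100111 popcount=4 -> skip
r=40=101000 popcount=2 -> skip
r=41=101001 popcount=3 -> skip
r=42=101010 popcount=3 -> skip
r=43=101011 popcount=4 -> skip
r=44=101100 popcount=3 -> skip
r=45=101101 popcount=4 -> skip
r=46=101110 popcount=4 -> skip
r=47=101111 popcount=5 -> skip
r=48=110000 popcount=2 -> skip
r=49=110001 popcount=3 -> skip
r=50=110010 popcount=3 -> skip
r=51=110011 popcount=4 -> skip
r=52=110100 popcount=3 -> skip
r=53=110101 popcount=4 -> skip
r=54=110110 popcount=4 -> skip
r=55=110111 popcount=5 -> skip
r=56=111000 popcount=3 -> skip
r=57=111001 popcount=4 -> skip
r=58=111010 popcount=4 -> skip
r=59=111011 popcount=5 -> skip
r=60=111100 popcount=4 -> skip
r=61=111101 popcount=5 -> skip
r=62=111110 popcount=5 -> skip
r=63=111111 popcount=6 -> skip
r=64=1000000 popcount=1 -> skip
r=65=1000001 popcount=2 -> skip
r=66=1000010 popcount=2 -> skip
r=67=1000011 popcount=3 -> skip
r=68=1000100 popcount=2 -> skip
Kept rows: none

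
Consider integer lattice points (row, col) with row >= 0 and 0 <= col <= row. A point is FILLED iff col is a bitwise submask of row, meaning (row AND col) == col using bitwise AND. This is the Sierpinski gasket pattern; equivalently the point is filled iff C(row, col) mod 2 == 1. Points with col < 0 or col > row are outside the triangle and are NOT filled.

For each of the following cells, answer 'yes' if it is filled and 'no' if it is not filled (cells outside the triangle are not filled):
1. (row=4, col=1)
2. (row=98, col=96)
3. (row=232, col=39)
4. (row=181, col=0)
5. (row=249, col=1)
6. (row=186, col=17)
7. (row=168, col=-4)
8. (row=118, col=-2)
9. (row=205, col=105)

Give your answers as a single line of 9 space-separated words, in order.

Answer: no yes no yes yes no no no no

Derivation:
(4,1): row=0b100, col=0b1, row AND col = 0b0 = 0; 0 != 1 -> empty
(98,96): row=0b1100010, col=0b1100000, row AND col = 0b1100000 = 96; 96 == 96 -> filled
(232,39): row=0b11101000, col=0b100111, row AND col = 0b100000 = 32; 32 != 39 -> empty
(181,0): row=0b10110101, col=0b0, row AND col = 0b0 = 0; 0 == 0 -> filled
(249,1): row=0b11111001, col=0b1, row AND col = 0b1 = 1; 1 == 1 -> filled
(186,17): row=0b10111010, col=0b10001, row AND col = 0b10000 = 16; 16 != 17 -> empty
(168,-4): col outside [0, 168] -> not filled
(118,-2): col outside [0, 118] -> not filled
(205,105): row=0b11001101, col=0b1101001, row AND col = 0b1001001 = 73; 73 != 105 -> empty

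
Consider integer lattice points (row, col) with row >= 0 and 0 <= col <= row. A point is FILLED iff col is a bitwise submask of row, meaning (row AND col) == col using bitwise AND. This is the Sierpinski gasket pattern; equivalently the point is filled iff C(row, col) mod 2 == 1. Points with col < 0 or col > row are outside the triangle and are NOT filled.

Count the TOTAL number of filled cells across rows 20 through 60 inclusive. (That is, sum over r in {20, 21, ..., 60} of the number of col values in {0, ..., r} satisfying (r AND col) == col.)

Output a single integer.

r20=10100 pc2: +4 =4
r21=10101 pc3: +8 =12
r22=10110 pc3: +8 =20
r23=10111 pc4: +16 =36
r24=11000 pc2: +4 =40
r25=11001 pc3: +8 =48
r26=11010 pc3: +8 =56
r27=11011 pc4: +16 =72
r28=11100 pc3: +8 =80
r29=11101 pc4: +16 =96
r30=11110 pc4: +16 =112
r31=11111 pc5: +32 =144
r32=100000 pc1: +2 =146
r33=100001 pc2: +4 =150
r34=100010 pc2: +4 =154
r35=100011 pc3: +8 =162
r36=100100 pc2: +4 =166
r37=100101 pc3: +8 =174
r38=100110 pc3: +8 =182
r39=100111 pc4: +16 =198
r40=101000 pc2: +4 =202
r41=101001 pc3: +8 =210
r42=101010 pc3: +8 =218
r43=101011 pc4: +16 =234
r44=101100 pc3: +8 =242
r45=101101 pc4: +16 =258
r46=101110 pc4: +16 =274
r47=101111 pc5: +32 =306
r48=110000 pc2: +4 =310
r49=110001 pc3: +8 =318
r50=110010 pc3: +8 =326
r51=110011 pc4: +16 =342
r52=110100 pc3: +8 =350
r53=110101 pc4: +16 =366
r54=110110 pc4: +16 =382
r55=110111 pc5: +32 =414
r56=111000 pc3: +8 =422
r57=111001 pc4: +16 =438
r58=111010 pc4: +16 =454
r59=111011 pc5: +32 =486
r60=111100 pc4: +16 =502

Answer: 502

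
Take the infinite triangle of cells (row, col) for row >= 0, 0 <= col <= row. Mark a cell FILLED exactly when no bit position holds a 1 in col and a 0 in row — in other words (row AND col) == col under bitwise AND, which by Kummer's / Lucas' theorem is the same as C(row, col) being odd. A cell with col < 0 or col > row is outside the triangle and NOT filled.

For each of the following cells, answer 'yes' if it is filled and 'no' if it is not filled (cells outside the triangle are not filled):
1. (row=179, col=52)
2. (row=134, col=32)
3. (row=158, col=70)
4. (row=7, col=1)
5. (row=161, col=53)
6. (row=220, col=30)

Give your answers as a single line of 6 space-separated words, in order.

(179,52): row=0b10110011, col=0b110100, row AND col = 0b110000 = 48; 48 != 52 -> empty
(134,32): row=0b10000110, col=0b100000, row AND col = 0b0 = 0; 0 != 32 -> empty
(158,70): row=0b10011110, col=0b1000110, row AND col = 0b110 = 6; 6 != 70 -> empty
(7,1): row=0b111, col=0b1, row AND col = 0b1 = 1; 1 == 1 -> filled
(161,53): row=0b10100001, col=0b110101, row AND col = 0b100001 = 33; 33 != 53 -> empty
(220,30): row=0b11011100, col=0b11110, row AND col = 0b11100 = 28; 28 != 30 -> empty

Answer: no no no yes no no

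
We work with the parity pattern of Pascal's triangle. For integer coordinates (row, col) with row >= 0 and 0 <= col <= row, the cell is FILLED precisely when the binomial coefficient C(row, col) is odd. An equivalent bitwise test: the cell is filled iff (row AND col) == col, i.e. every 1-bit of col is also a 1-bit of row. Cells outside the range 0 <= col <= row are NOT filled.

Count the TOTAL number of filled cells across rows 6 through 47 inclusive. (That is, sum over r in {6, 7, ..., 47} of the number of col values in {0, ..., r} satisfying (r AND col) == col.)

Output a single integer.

r6=110 pc2: +4 =4
r7=111 pc3: +8 =12
r8=1000 pc1: +2 =14
r9=1001 pc2: +4 =18
r10=1010 pc2: +4 =22
r11=1011 pc3: +8 =30
r12=1100 pc2: +4 =34
r13=1101 pc3: +8 =42
r14=1110 pc3: +8 =50
r15=1111 pc4: +16 =66
r16=10000 pc1: +2 =68
r17=10001 pc2: +4 =72
r18=10010 pc2: +4 =76
r19=10011 pc3: +8 =84
r20=10100 pc2: +4 =88
r21=10101 pc3: +8 =96
r22=10110 pc3: +8 =104
r23=10111 pc4: +16 =120
r24=11000 pc2: +4 =124
r25=11001 pc3: +8 =132
r26=11010 pc3: +8 =140
r27=11011 pc4: +16 =156
r28=11100 pc3: +8 =164
r29=11101 pc4: +16 =180
r30=11110 pc4: +16 =196
r31=11111 pc5: +32 =228
r32=100000 pc1: +2 =230
r33=100001 pc2: +4 =234
r34=100010 pc2: +4 =238
r35=100011 pc3: +8 =246
r36=100100 pc2: +4 =250
r37=100101 pc3: +8 =258
r38=100110 pc3: +8 =266
r39=100111 pc4: +16 =282
r40=101000 pc2: +4 =286
r41=101001 pc3: +8 =294
r42=101010 pc3: +8 =302
r43=101011 pc4: +16 =318
r44=101100 pc3: +8 =326
r45=101101 pc4: +16 =342
r46=101110 pc4: +16 =358
r47=101111 pc5: +32 =390

Answer: 390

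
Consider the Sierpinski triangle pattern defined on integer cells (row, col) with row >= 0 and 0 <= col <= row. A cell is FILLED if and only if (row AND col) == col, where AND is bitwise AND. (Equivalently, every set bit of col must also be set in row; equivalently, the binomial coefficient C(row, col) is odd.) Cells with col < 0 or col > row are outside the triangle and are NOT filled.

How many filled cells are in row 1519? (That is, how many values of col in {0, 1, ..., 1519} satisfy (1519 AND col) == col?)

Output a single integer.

Answer: 512

Derivation:
1519 in binary = 10111101111
popcount(1519) = number of 1-bits in 10111101111 = 9
A col c satisfies (1519 AND c) == c iff every set bit of c is also set in 1519; each of the 9 set bits of 1519 can independently be on or off in c.
count = 2^9 = 512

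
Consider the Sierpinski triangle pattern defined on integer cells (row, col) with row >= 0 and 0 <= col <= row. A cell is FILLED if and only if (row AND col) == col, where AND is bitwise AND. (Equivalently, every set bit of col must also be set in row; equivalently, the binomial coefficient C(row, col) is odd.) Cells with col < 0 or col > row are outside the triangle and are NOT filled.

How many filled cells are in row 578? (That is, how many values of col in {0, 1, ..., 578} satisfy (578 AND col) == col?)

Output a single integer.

578 in binary = 1001000010
popcount(578) = number of 1-bits in 1001000010 = 3
A col c satisfies (578 AND c) == c iff every set bit of c is also set in 578; each of the 3 set bits of 578 can independently be on or off in c.
count = 2^3 = 8

Answer: 8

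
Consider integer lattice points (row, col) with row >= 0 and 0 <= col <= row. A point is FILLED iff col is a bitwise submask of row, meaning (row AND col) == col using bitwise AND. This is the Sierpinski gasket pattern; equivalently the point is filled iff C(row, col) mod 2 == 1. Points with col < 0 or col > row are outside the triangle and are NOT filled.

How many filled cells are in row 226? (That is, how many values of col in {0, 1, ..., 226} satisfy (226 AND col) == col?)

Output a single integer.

226 in binary = 11100010
popcount(226) = number of 1-bits in 11100010 = 4
A col c satisfies (226 AND c) == c iff every set bit of c is also set in 226; each of the 4 set bits of 226 can independently be on or off in c.
count = 2^4 = 16

Answer: 16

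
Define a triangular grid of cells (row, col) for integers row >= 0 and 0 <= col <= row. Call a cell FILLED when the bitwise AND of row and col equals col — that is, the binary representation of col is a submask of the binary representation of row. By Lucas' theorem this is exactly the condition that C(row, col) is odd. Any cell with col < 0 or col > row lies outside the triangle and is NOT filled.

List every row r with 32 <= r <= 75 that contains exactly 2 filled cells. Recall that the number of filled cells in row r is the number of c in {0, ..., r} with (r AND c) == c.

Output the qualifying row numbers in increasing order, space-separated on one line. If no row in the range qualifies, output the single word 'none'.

Row r has 2^popcount(r) filled cells, so we need popcount(r) = log2(2) = 1.
Scan r = 32..75 and keep those with exactly 1 one-bits:
r=32=100000 popcount=1 -> KEEP
r=33=100001 popcount=2 -> skip
r=34=100010 popcount=2 -> skip
r=35=100011 popcount=3 -> skip
r=36=100100 popcount=2 -> skip
r=37=100101 popcount=3 -> skip
r=38=100110 popcount=3 -> skip
r=39=100111 popcount=4 -> skip
r=40=101000 popcount=2 -> skip
r=41=101001 popcount=3 -> skip
r=42=101010 popcount=3 -> skip
r=43=101011 popcount=4 -> skip
r=44=101100 popcount=3 -> skip
r=45=101101 popcount=4 -> skip
r=46=101110 popcount=4 -> skip
r=47=101111 popcount=5 -> skip
r=48=110000 popcount=2 -> skip
r=49=110001 popcount=3 -> skip
r=50=110010 popcount=3 -> skip
r=51=110011 popcount=4 -> skip
r=52=110100 popcount=3 -> skip
r=53=110101 popcount=4 -> skip
r=54=110110 popcount=4 -> skip
r=55=110111 popcount=5 -> skip
r=56=111000 popcount=3 -> skip
r=57=111001 popcount=4 -> skip
r=58=111010 popcount=4 -> skip
r=59=111011 popcount=5 -> skip
r=60=111100 popcount=4 -> skip
r=61=111101 popcount=5 -> skip
r=62=111110 popcount=5 -> skip
r=63=111111 popcount=6 -> skip
r=64=1000000 popcount=1 -> KEEP
r=65=1000001 popcount=2 -> skip
r=66=1000010 popcount=2 -> skip
r=67=1000011 popcount=3 -> skip
r=68=1000100 popcount=2 -> skip
r=69=1000101 popcount=3 -> skip
r=70=1000110 popcount=3 -> skip
r=71=1000111 popcount=4 -> skip
r=72=1001000 popcount=2 -> skip
r=73=1001001 popcount=3 -> skip
r=74=1001010 popcount=3 -> skip
r=75=1001011 popcount=4 -> skip
Kept rows: 32 64

Answer: 32 64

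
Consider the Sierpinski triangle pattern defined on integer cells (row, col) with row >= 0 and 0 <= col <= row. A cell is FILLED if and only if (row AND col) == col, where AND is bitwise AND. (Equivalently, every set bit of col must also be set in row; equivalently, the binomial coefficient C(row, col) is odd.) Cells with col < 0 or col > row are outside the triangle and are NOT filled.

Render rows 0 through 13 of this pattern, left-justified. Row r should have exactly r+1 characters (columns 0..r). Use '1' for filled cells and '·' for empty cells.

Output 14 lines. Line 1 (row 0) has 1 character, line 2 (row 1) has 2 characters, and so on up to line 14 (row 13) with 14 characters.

Answer: 1
11
1·1
1111
1···1
11··11
1·1·1·1
11111111
1·······1
11······11
1·1·····1·1
1111····1111
1···1···1···1
11··11··11··11

Derivation:
r0=0: 1
r1=1: 11
r2=10: 1·1
r3=11: 1111
r4=100: 1···1
r5=101: 11··11
r6=110: 1·1·1·1
r7=111: 11111111
r8=1000: 1·······1
r9=1001: 11······11
r10=1010: 1·1·····1·1
r11=1011: 1111····1111
r12=1100: 1···1···1···1
r13=1101: 11··11··11··11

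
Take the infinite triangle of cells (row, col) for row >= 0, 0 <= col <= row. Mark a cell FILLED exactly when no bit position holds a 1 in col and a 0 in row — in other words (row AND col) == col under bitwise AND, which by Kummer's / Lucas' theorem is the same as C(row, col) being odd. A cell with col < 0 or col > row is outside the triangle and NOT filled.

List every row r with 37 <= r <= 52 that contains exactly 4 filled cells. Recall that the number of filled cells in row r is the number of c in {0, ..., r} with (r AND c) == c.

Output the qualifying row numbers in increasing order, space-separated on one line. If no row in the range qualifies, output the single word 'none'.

Answer: 40 48

Derivation:
Row r has 2^popcount(r) filled cells, so we need popcount(r) = log2(4) = 2.
Scan r = 37..52 and keep those with exactly 2 one-bits:
r=37=100101 popcount=3 -> skip
r=38=100110 popcount=3 -> skip
r=39=100111 popcount=4 -> skip
r=40=101000 popcount=2 -> KEEP
r=41=101001 popcount=3 -> skip
r=42=101010 popcount=3 -> skip
r=43=101011 popcount=4 -> skip
r=44=101100 popcount=3 -> skip
r=45=101101 popcount=4 -> skip
r=46=101110 popcount=4 -> skip
r=47=101111 popcount=5 -> skip
r=48=110000 popcount=2 -> KEEP
r=49=110001 popcount=3 -> skip
r=50=110010 popcount=3 -> skip
r=51=110011 popcount=4 -> skip
r=52=110100 popcount=3 -> skip
Kept rows: 40 48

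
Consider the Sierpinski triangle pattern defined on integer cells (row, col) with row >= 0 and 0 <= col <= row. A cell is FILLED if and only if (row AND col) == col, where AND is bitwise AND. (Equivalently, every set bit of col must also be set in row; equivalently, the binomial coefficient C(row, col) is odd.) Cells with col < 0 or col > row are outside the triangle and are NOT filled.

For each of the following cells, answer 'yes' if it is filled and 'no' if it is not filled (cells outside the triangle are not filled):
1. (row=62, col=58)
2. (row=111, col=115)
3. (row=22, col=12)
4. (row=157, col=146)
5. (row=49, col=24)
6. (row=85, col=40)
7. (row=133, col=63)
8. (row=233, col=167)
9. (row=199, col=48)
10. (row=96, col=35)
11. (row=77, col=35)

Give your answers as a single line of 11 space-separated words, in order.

(62,58): row=0b111110, col=0b111010, row AND col = 0b111010 = 58; 58 == 58 -> filled
(111,115): col outside [0, 111] -> not filled
(22,12): row=0b10110, col=0b1100, row AND col = 0b100 = 4; 4 != 12 -> empty
(157,146): row=0b10011101, col=0b10010010, row AND col = 0b10010000 = 144; 144 != 146 -> empty
(49,24): row=0b110001, col=0b11000, row AND col = 0b10000 = 16; 16 != 24 -> empty
(85,40): row=0b1010101, col=0b101000, row AND col = 0b0 = 0; 0 != 40 -> empty
(133,63): row=0b10000101, col=0b111111, row AND col = 0b101 = 5; 5 != 63 -> empty
(233,167): row=0b11101001, col=0b10100111, row AND col = 0b10100001 = 161; 161 != 167 -> empty
(199,48): row=0b11000111, col=0b110000, row AND col = 0b0 = 0; 0 != 48 -> empty
(96,35): row=0b1100000, col=0b100011, row AND col = 0b100000 = 32; 32 != 35 -> empty
(77,35): row=0b1001101, col=0b100011, row AND col = 0b1 = 1; 1 != 35 -> empty

Answer: yes no no no no no no no no no no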